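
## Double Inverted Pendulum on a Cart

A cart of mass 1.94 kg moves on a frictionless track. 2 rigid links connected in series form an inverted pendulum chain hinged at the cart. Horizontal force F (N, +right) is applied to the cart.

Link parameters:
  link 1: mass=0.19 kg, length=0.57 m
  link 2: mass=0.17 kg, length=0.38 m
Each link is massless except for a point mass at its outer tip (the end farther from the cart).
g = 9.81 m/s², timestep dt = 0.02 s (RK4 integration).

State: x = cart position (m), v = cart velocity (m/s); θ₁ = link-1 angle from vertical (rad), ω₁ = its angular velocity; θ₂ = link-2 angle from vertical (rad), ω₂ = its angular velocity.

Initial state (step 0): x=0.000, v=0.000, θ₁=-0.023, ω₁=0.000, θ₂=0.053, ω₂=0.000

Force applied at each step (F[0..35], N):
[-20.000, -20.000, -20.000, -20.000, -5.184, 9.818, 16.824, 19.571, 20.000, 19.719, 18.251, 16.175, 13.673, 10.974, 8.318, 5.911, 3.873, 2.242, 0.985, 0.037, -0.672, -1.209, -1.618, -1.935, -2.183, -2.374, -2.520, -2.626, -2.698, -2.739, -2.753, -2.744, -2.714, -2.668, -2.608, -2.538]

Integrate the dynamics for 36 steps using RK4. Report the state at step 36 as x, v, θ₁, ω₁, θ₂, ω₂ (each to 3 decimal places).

apply F[0]=-20.000 → step 1: x=-0.002, v=-0.205, θ₁=-0.020, ω₁=0.329, θ₂=0.054, ω₂=0.075
apply F[1]=-20.000 → step 2: x=-0.008, v=-0.411, θ₁=-0.010, ω₁=0.663, θ₂=0.056, ω₂=0.143
apply F[2]=-20.000 → step 3: x=-0.018, v=-0.617, θ₁=0.007, ω₁=1.007, θ₂=0.059, ω₂=0.199
apply F[3]=-20.000 → step 4: x=-0.033, v=-0.824, θ₁=0.031, ω₁=1.364, θ₂=0.064, ω₂=0.237
apply F[4]=-5.184 → step 5: x=-0.050, v=-0.879, θ₁=0.059, ω₁=1.469, θ₂=0.069, ω₂=0.255
apply F[5]=+9.818 → step 6: x=-0.067, v=-0.780, θ₁=0.087, ω₁=1.322, θ₂=0.074, ω₂=0.254
apply F[6]=+16.824 → step 7: x=-0.080, v=-0.610, θ₁=0.111, ω₁=1.067, θ₂=0.079, ω₂=0.231
apply F[7]=+19.571 → step 8: x=-0.091, v=-0.413, θ₁=0.129, ω₁=0.777, θ₂=0.083, ω₂=0.190
apply F[8]=+20.000 → step 9: x=-0.097, v=-0.212, θ₁=0.142, ω₁=0.492, θ₂=0.086, ω₂=0.135
apply F[9]=+19.719 → step 10: x=-0.099, v=-0.015, θ₁=0.149, ω₁=0.220, θ₂=0.088, ω₂=0.071
apply F[10]=+18.251 → step 11: x=-0.098, v=0.167, θ₁=0.151, ω₁=-0.023, θ₂=0.089, ω₂=0.004
apply F[11]=+16.175 → step 12: x=-0.093, v=0.328, θ₁=0.148, ω₁=-0.230, θ₂=0.089, ω₂=-0.062
apply F[12]=+13.673 → step 13: x=-0.085, v=0.463, θ₁=0.142, ω₁=-0.396, θ₂=0.087, ω₂=-0.123
apply F[13]=+10.974 → step 14: x=-0.074, v=0.571, θ₁=0.133, ω₁=-0.519, θ₂=0.084, ω₂=-0.177
apply F[14]=+8.318 → step 15: x=-0.062, v=0.652, θ₁=0.122, ω₁=-0.602, θ₂=0.080, ω₂=-0.223
apply F[15]=+5.911 → step 16: x=-0.049, v=0.709, θ₁=0.109, ω₁=-0.649, θ₂=0.075, ω₂=-0.260
apply F[16]=+3.873 → step 17: x=-0.034, v=0.745, θ₁=0.096, ω₁=-0.668, θ₂=0.069, ω₂=-0.290
apply F[17]=+2.242 → step 18: x=-0.019, v=0.765, θ₁=0.083, ω₁=-0.665, θ₂=0.063, ω₂=-0.312
apply F[18]=+0.985 → step 19: x=-0.004, v=0.772, θ₁=0.070, ω₁=-0.647, θ₂=0.057, ω₂=-0.327
apply F[19]=+0.037 → step 20: x=0.012, v=0.771, θ₁=0.057, ω₁=-0.619, θ₂=0.050, ω₂=-0.336
apply F[20]=-0.672 → step 21: x=0.027, v=0.762, θ₁=0.045, ω₁=-0.585, θ₂=0.043, ω₂=-0.340
apply F[21]=-1.209 → step 22: x=0.042, v=0.748, θ₁=0.034, ω₁=-0.548, θ₂=0.037, ω₂=-0.339
apply F[22]=-1.618 → step 23: x=0.057, v=0.730, θ₁=0.023, ω₁=-0.509, θ₂=0.030, ω₂=-0.334
apply F[23]=-1.935 → step 24: x=0.071, v=0.710, θ₁=0.013, ω₁=-0.469, θ₂=0.023, ω₂=-0.326
apply F[24]=-2.183 → step 25: x=0.085, v=0.687, θ₁=0.004, ω₁=-0.429, θ₂=0.017, ω₂=-0.315
apply F[25]=-2.374 → step 26: x=0.099, v=0.662, θ₁=-0.004, ω₁=-0.391, θ₂=0.011, ω₂=-0.302
apply F[26]=-2.520 → step 27: x=0.112, v=0.637, θ₁=-0.011, ω₁=-0.353, θ₂=0.005, ω₂=-0.287
apply F[27]=-2.626 → step 28: x=0.124, v=0.610, θ₁=-0.018, ω₁=-0.316, θ₂=-0.001, ω₂=-0.270
apply F[28]=-2.698 → step 29: x=0.136, v=0.583, θ₁=-0.024, ω₁=-0.282, θ₂=-0.006, ω₂=-0.253
apply F[29]=-2.739 → step 30: x=0.148, v=0.556, θ₁=-0.029, ω₁=-0.249, θ₂=-0.011, ω₂=-0.235
apply F[30]=-2.753 → step 31: x=0.159, v=0.529, θ₁=-0.034, ω₁=-0.218, θ₂=-0.015, ω₂=-0.217
apply F[31]=-2.744 → step 32: x=0.169, v=0.502, θ₁=-0.038, ω₁=-0.188, θ₂=-0.020, ω₂=-0.199
apply F[32]=-2.714 → step 33: x=0.179, v=0.475, θ₁=-0.042, ω₁=-0.161, θ₂=-0.023, ω₂=-0.181
apply F[33]=-2.668 → step 34: x=0.188, v=0.449, θ₁=-0.045, ω₁=-0.136, θ₂=-0.027, ω₂=-0.163
apply F[34]=-2.608 → step 35: x=0.197, v=0.424, θ₁=-0.047, ω₁=-0.113, θ₂=-0.030, ω₂=-0.146
apply F[35]=-2.538 → step 36: x=0.205, v=0.400, θ₁=-0.049, ω₁=-0.092, θ₂=-0.033, ω₂=-0.130

Answer: x=0.205, v=0.400, θ₁=-0.049, ω₁=-0.092, θ₂=-0.033, ω₂=-0.130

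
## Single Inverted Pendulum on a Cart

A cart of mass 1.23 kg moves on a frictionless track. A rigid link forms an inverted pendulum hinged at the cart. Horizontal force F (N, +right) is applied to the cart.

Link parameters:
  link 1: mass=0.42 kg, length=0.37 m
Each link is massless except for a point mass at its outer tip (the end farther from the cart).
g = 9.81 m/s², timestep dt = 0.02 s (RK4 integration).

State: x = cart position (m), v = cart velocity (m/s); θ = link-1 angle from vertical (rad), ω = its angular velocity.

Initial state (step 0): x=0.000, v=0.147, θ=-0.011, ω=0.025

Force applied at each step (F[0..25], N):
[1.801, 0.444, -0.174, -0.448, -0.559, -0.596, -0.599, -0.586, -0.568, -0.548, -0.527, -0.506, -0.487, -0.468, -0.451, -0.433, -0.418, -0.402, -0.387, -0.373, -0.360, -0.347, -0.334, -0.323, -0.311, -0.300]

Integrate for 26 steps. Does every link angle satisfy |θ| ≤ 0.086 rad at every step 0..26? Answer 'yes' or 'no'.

Answer: yes

Derivation:
apply F[0]=+1.801 → step 1: x=0.003, v=0.177, θ=-0.011, ω=-0.062
apply F[1]=+0.444 → step 2: x=0.007, v=0.185, θ=-0.013, ω=-0.090
apply F[2]=-0.174 → step 3: x=0.011, v=0.183, θ=-0.015, ω=-0.092
apply F[3]=-0.448 → step 4: x=0.014, v=0.177, θ=-0.016, ω=-0.084
apply F[4]=-0.559 → step 5: x=0.018, v=0.169, θ=-0.018, ω=-0.071
apply F[5]=-0.596 → step 6: x=0.021, v=0.161, θ=-0.019, ω=-0.058
apply F[6]=-0.599 → step 7: x=0.024, v=0.152, θ=-0.020, ω=-0.046
apply F[7]=-0.586 → step 8: x=0.027, v=0.144, θ=-0.021, ω=-0.035
apply F[8]=-0.568 → step 9: x=0.030, v=0.136, θ=-0.022, ω=-0.026
apply F[9]=-0.548 → step 10: x=0.032, v=0.129, θ=-0.022, ω=-0.017
apply F[10]=-0.527 → step 11: x=0.035, v=0.122, θ=-0.022, ω=-0.010
apply F[11]=-0.506 → step 12: x=0.037, v=0.115, θ=-0.023, ω=-0.004
apply F[12]=-0.487 → step 13: x=0.040, v=0.109, θ=-0.023, ω=0.001
apply F[13]=-0.468 → step 14: x=0.042, v=0.102, θ=-0.023, ω=0.006
apply F[14]=-0.451 → step 15: x=0.044, v=0.097, θ=-0.022, ω=0.010
apply F[15]=-0.433 → step 16: x=0.046, v=0.091, θ=-0.022, ω=0.013
apply F[16]=-0.418 → step 17: x=0.047, v=0.086, θ=-0.022, ω=0.016
apply F[17]=-0.402 → step 18: x=0.049, v=0.081, θ=-0.022, ω=0.018
apply F[18]=-0.387 → step 19: x=0.051, v=0.076, θ=-0.021, ω=0.020
apply F[19]=-0.373 → step 20: x=0.052, v=0.071, θ=-0.021, ω=0.021
apply F[20]=-0.360 → step 21: x=0.053, v=0.067, θ=-0.020, ω=0.022
apply F[21]=-0.347 → step 22: x=0.055, v=0.062, θ=-0.020, ω=0.023
apply F[22]=-0.334 → step 23: x=0.056, v=0.058, θ=-0.019, ω=0.024
apply F[23]=-0.323 → step 24: x=0.057, v=0.054, θ=-0.019, ω=0.024
apply F[24]=-0.311 → step 25: x=0.058, v=0.051, θ=-0.018, ω=0.025
apply F[25]=-0.300 → step 26: x=0.059, v=0.047, θ=-0.018, ω=0.025
Max |angle| over trajectory = 0.023 rad; bound = 0.086 → within bound.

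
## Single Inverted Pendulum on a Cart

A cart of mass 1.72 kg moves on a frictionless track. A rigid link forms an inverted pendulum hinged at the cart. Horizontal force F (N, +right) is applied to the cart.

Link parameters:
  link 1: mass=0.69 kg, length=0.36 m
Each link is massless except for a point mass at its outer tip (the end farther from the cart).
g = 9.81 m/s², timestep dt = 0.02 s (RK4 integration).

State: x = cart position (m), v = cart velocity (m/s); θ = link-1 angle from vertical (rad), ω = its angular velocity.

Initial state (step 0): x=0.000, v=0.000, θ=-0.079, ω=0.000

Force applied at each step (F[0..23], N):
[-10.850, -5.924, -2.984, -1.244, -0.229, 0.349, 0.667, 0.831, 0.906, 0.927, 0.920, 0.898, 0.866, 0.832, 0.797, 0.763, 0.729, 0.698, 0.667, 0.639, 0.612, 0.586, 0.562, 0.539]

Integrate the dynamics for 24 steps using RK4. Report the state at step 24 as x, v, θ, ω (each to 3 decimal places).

Answer: x=-0.067, v=-0.062, θ=0.016, ω=0.006

Derivation:
apply F[0]=-10.850 → step 1: x=-0.001, v=-0.120, θ=-0.076, ω=0.289
apply F[1]=-5.924 → step 2: x=-0.004, v=-0.183, θ=-0.069, ω=0.424
apply F[2]=-2.984 → step 3: x=-0.008, v=-0.212, θ=-0.060, ω=0.471
apply F[3]=-1.244 → step 4: x=-0.013, v=-0.223, θ=-0.051, ω=0.469
apply F[4]=-0.229 → step 5: x=-0.017, v=-0.222, θ=-0.042, ω=0.441
apply F[5]=+0.349 → step 6: x=-0.021, v=-0.215, θ=-0.033, ω=0.402
apply F[6]=+0.667 → step 7: x=-0.026, v=-0.205, θ=-0.026, ω=0.358
apply F[7]=+0.831 → step 8: x=-0.029, v=-0.193, θ=-0.019, ω=0.314
apply F[8]=+0.906 → step 9: x=-0.033, v=-0.181, θ=-0.013, ω=0.273
apply F[9]=+0.927 → step 10: x=-0.037, v=-0.170, θ=-0.008, ω=0.235
apply F[10]=+0.920 → step 11: x=-0.040, v=-0.159, θ=-0.004, ω=0.201
apply F[11]=+0.898 → step 12: x=-0.043, v=-0.148, θ=0.000, ω=0.171
apply F[12]=+0.866 → step 13: x=-0.046, v=-0.138, θ=0.003, ω=0.144
apply F[13]=+0.832 → step 14: x=-0.049, v=-0.129, θ=0.006, ω=0.121
apply F[14]=+0.797 → step 15: x=-0.051, v=-0.120, θ=0.008, ω=0.101
apply F[15]=+0.763 → step 16: x=-0.053, v=-0.112, θ=0.010, ω=0.083
apply F[16]=+0.729 → step 17: x=-0.056, v=-0.104, θ=0.012, ω=0.068
apply F[17]=+0.698 → step 18: x=-0.058, v=-0.097, θ=0.013, ω=0.054
apply F[18]=+0.667 → step 19: x=-0.060, v=-0.091, θ=0.014, ω=0.043
apply F[19]=+0.639 → step 20: x=-0.061, v=-0.084, θ=0.014, ω=0.033
apply F[20]=+0.612 → step 21: x=-0.063, v=-0.078, θ=0.015, ω=0.025
apply F[21]=+0.586 → step 22: x=-0.064, v=-0.073, θ=0.015, ω=0.017
apply F[22]=+0.562 → step 23: x=-0.066, v=-0.067, θ=0.016, ω=0.011
apply F[23]=+0.539 → step 24: x=-0.067, v=-0.062, θ=0.016, ω=0.006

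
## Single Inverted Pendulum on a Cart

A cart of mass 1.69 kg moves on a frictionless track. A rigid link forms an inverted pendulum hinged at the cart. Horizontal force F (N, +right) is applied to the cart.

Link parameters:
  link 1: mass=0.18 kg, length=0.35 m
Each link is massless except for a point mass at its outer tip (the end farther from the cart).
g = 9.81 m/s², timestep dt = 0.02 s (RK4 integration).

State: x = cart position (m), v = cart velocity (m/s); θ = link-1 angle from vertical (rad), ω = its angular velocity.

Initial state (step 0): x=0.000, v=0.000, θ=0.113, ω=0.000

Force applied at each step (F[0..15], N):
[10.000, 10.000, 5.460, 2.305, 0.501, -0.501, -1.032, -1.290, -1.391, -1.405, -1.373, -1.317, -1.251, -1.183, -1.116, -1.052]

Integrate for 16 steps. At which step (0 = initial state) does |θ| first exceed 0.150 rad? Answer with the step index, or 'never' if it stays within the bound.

Answer: never

Derivation:
apply F[0]=+10.000 → step 1: x=0.001, v=0.116, θ=0.110, ω=-0.266
apply F[1]=+10.000 → step 2: x=0.005, v=0.232, θ=0.102, ω=-0.536
apply F[2]=+5.460 → step 3: x=0.010, v=0.294, θ=0.090, ω=-0.660
apply F[3]=+2.305 → step 4: x=0.016, v=0.320, θ=0.077, ω=-0.686
apply F[4]=+0.501 → step 5: x=0.022, v=0.324, θ=0.063, ω=-0.659
apply F[5]=-0.501 → step 6: x=0.029, v=0.317, θ=0.051, ω=-0.607
apply F[6]=-1.032 → step 7: x=0.035, v=0.304, θ=0.039, ω=-0.544
apply F[7]=-1.290 → step 8: x=0.041, v=0.288, θ=0.029, ω=-0.480
apply F[8]=-1.391 → step 9: x=0.047, v=0.271, θ=0.020, ω=-0.417
apply F[9]=-1.405 → step 10: x=0.052, v=0.254, θ=0.012, ω=-0.360
apply F[10]=-1.373 → step 11: x=0.057, v=0.238, θ=0.006, ω=-0.308
apply F[11]=-1.317 → step 12: x=0.061, v=0.222, θ=0.000, ω=-0.262
apply F[12]=-1.251 → step 13: x=0.066, v=0.208, θ=-0.005, ω=-0.221
apply F[13]=-1.183 → step 14: x=0.070, v=0.194, θ=-0.009, ω=-0.185
apply F[14]=-1.116 → step 15: x=0.073, v=0.181, θ=-0.012, ω=-0.154
apply F[15]=-1.052 → step 16: x=0.077, v=0.168, θ=-0.015, ω=-0.127
max |θ| = 0.113 ≤ 0.150 over all 17 states.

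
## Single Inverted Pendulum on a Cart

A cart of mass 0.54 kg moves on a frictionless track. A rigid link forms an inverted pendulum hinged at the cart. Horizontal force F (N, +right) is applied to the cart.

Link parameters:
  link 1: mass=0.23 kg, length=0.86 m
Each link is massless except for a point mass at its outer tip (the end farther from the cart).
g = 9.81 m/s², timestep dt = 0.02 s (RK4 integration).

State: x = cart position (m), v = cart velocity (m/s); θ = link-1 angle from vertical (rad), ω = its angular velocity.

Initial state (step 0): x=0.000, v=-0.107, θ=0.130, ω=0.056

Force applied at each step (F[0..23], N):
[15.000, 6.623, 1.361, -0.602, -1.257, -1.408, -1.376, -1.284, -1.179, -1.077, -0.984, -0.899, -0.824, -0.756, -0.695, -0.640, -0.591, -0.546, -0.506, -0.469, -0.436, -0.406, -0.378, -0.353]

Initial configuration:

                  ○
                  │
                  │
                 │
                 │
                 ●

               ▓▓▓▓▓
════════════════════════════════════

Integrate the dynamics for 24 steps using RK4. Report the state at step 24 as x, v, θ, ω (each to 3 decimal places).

apply F[0]=+15.000 → step 1: x=0.003, v=0.434, θ=0.125, ω=-0.539
apply F[1]=+6.623 → step 2: x=0.014, v=0.669, θ=0.112, ω=-0.782
apply F[2]=+1.361 → step 3: x=0.028, v=0.711, θ=0.096, ω=-0.807
apply F[3]=-0.602 → step 4: x=0.042, v=0.682, θ=0.080, ω=-0.754
apply F[4]=-1.257 → step 5: x=0.055, v=0.629, θ=0.066, ω=-0.676
apply F[5]=-1.408 → step 6: x=0.067, v=0.572, θ=0.053, ω=-0.597
apply F[6]=-1.376 → step 7: x=0.078, v=0.518, θ=0.042, ω=-0.522
apply F[7]=-1.284 → step 8: x=0.088, v=0.467, θ=0.033, ω=-0.455
apply F[8]=-1.179 → step 9: x=0.097, v=0.421, θ=0.024, ω=-0.395
apply F[9]=-1.077 → step 10: x=0.105, v=0.380, θ=0.017, ω=-0.342
apply F[10]=-0.984 → step 11: x=0.112, v=0.342, θ=0.010, ω=-0.295
apply F[11]=-0.899 → step 12: x=0.118, v=0.308, θ=0.005, ω=-0.254
apply F[12]=-0.824 → step 13: x=0.124, v=0.277, θ=0.000, ω=-0.218
apply F[13]=-0.756 → step 14: x=0.130, v=0.250, θ=-0.004, ω=-0.186
apply F[14]=-0.695 → step 15: x=0.134, v=0.224, θ=-0.007, ω=-0.158
apply F[15]=-0.640 → step 16: x=0.139, v=0.201, θ=-0.010, ω=-0.133
apply F[16]=-0.591 → step 17: x=0.142, v=0.180, θ=-0.013, ω=-0.112
apply F[17]=-0.546 → step 18: x=0.146, v=0.161, θ=-0.015, ω=-0.093
apply F[18]=-0.506 → step 19: x=0.149, v=0.144, θ=-0.016, ω=-0.076
apply F[19]=-0.469 → step 20: x=0.152, v=0.128, θ=-0.018, ω=-0.061
apply F[20]=-0.436 → step 21: x=0.154, v=0.113, θ=-0.019, ω=-0.049
apply F[21]=-0.406 → step 22: x=0.156, v=0.100, θ=-0.020, ω=-0.037
apply F[22]=-0.378 → step 23: x=0.158, v=0.088, θ=-0.020, ω=-0.028
apply F[23]=-0.353 → step 24: x=0.160, v=0.076, θ=-0.021, ω=-0.019

Answer: x=0.160, v=0.076, θ=-0.021, ω=-0.019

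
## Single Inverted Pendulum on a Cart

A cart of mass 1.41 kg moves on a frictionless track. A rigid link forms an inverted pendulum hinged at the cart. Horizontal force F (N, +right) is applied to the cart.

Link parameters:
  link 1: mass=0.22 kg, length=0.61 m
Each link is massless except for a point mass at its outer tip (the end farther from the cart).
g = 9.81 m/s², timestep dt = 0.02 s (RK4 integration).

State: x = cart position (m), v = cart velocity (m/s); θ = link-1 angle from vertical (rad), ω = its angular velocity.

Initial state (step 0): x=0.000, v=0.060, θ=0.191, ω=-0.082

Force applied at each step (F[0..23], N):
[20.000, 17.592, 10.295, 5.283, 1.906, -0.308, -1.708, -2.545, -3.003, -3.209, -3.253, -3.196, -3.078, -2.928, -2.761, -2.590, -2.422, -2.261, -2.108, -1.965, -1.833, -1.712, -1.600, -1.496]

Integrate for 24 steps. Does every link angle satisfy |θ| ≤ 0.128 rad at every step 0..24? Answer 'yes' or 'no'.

apply F[0]=+20.000 → step 1: x=0.004, v=0.337, θ=0.186, ω=-0.467
apply F[1]=+17.592 → step 2: x=0.013, v=0.580, θ=0.173, ω=-0.801
apply F[2]=+10.295 → step 3: x=0.026, v=0.720, θ=0.155, ω=-0.976
apply F[3]=+5.283 → step 4: x=0.041, v=0.791, θ=0.135, ω=-1.045
apply F[4]=+1.906 → step 5: x=0.057, v=0.814, θ=0.114, ω=-1.043
apply F[5]=-0.308 → step 6: x=0.074, v=0.807, θ=0.094, ω=-0.998
apply F[6]=-1.708 → step 7: x=0.089, v=0.781, θ=0.074, ω=-0.927
apply F[7]=-2.545 → step 8: x=0.105, v=0.743, θ=0.057, ω=-0.844
apply F[8]=-3.003 → step 9: x=0.119, v=0.699, θ=0.041, ω=-0.756
apply F[9]=-3.209 → step 10: x=0.133, v=0.652, θ=0.026, ω=-0.669
apply F[10]=-3.253 → step 11: x=0.145, v=0.605, θ=0.014, ω=-0.586
apply F[11]=-3.196 → step 12: x=0.157, v=0.560, θ=0.003, ω=-0.509
apply F[12]=-3.078 → step 13: x=0.168, v=0.516, θ=-0.007, ω=-0.438
apply F[13]=-2.928 → step 14: x=0.177, v=0.475, θ=-0.015, ω=-0.374
apply F[14]=-2.761 → step 15: x=0.187, v=0.436, θ=-0.022, ω=-0.317
apply F[15]=-2.590 → step 16: x=0.195, v=0.400, θ=-0.027, ω=-0.265
apply F[16]=-2.422 → step 17: x=0.203, v=0.367, θ=-0.032, ω=-0.220
apply F[17]=-2.261 → step 18: x=0.210, v=0.336, θ=-0.036, ω=-0.180
apply F[18]=-2.108 → step 19: x=0.216, v=0.307, θ=-0.039, ω=-0.146
apply F[19]=-1.965 → step 20: x=0.222, v=0.281, θ=-0.042, ω=-0.115
apply F[20]=-1.833 → step 21: x=0.227, v=0.256, θ=-0.044, ω=-0.089
apply F[21]=-1.712 → step 22: x=0.232, v=0.233, θ=-0.046, ω=-0.065
apply F[22]=-1.600 → step 23: x=0.237, v=0.212, θ=-0.047, ω=-0.046
apply F[23]=-1.496 → step 24: x=0.241, v=0.192, θ=-0.047, ω=-0.028
Max |angle| over trajectory = 0.191 rad; bound = 0.128 → exceeded.

Answer: no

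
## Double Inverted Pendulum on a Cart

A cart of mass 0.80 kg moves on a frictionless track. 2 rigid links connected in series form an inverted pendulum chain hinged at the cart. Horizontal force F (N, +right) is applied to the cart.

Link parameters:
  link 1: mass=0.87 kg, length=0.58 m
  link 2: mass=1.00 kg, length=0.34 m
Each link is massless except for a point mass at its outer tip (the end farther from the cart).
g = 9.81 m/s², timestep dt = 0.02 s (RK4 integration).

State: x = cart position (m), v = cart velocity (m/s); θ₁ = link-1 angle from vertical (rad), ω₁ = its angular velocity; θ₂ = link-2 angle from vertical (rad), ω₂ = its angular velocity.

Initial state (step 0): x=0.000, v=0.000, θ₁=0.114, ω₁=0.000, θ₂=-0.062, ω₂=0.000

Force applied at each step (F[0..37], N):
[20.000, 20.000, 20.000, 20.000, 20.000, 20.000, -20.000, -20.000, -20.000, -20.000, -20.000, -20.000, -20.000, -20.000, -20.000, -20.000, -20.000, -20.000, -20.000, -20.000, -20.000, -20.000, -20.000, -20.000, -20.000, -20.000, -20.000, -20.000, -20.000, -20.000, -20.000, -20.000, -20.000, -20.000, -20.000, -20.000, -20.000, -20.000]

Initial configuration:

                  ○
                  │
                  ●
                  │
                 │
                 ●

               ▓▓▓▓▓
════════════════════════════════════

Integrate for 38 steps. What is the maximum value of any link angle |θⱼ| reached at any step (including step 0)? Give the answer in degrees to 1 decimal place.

Answer: 234.5°

Derivation:
apply F[0]=+20.000 → step 1: x=0.004, v=0.439, θ₁=0.108, ω₁=-0.635, θ₂=-0.065, ω₂=-0.257
apply F[1]=+20.000 → step 2: x=0.018, v=0.888, θ₁=0.088, ω₁=-1.300, θ₂=-0.072, ω₂=-0.490
apply F[2]=+20.000 → step 3: x=0.040, v=1.355, θ₁=0.055, ω₁=-2.022, θ₂=-0.084, ω₂=-0.672
apply F[3]=+20.000 → step 4: x=0.072, v=1.844, θ₁=0.007, ω₁=-2.820, θ₂=-0.099, ω₂=-0.781
apply F[4]=+20.000 → step 5: x=0.114, v=2.346, θ₁=-0.058, ω₁=-3.683, θ₂=-0.115, ω₂=-0.814
apply F[5]=+20.000 → step 6: x=0.166, v=2.832, θ₁=-0.140, ω₁=-4.551, θ₂=-0.131, ω₂=-0.810
apply F[6]=-20.000 → step 7: x=0.218, v=2.364, θ₁=-0.224, ω₁=-3.827, θ₂=-0.147, ω₂=-0.787
apply F[7]=-20.000 → step 8: x=0.261, v=1.953, θ₁=-0.294, ω₁=-3.260, θ₂=-0.162, ω₂=-0.687
apply F[8]=-20.000 → step 9: x=0.296, v=1.593, θ₁=-0.355, ω₁=-2.837, θ₂=-0.174, ω₂=-0.501
apply F[9]=-20.000 → step 10: x=0.325, v=1.274, θ₁=-0.409, ω₁=-2.534, θ₂=-0.181, ω₂=-0.235
apply F[10]=-20.000 → step 11: x=0.347, v=0.985, θ₁=-0.457, ω₁=-2.328, θ₂=-0.183, ω₂=0.103
apply F[11]=-20.000 → step 12: x=0.364, v=0.718, θ₁=-0.502, ω₁=-2.196, θ₂=-0.177, ω₂=0.506
apply F[12]=-20.000 → step 13: x=0.376, v=0.466, θ₁=-0.545, ω₁=-2.123, θ₂=-0.162, ω₂=0.969
apply F[13]=-20.000 → step 14: x=0.383, v=0.220, θ₁=-0.588, ω₁=-2.092, θ₂=-0.138, ω₂=1.487
apply F[14]=-20.000 → step 15: x=0.385, v=-0.024, θ₁=-0.629, ω₁=-2.087, θ₂=-0.102, ω₂=2.053
apply F[15]=-20.000 → step 16: x=0.382, v=-0.272, θ₁=-0.671, ω₁=-2.094, θ₂=-0.055, ω₂=2.662
apply F[16]=-20.000 → step 17: x=0.374, v=-0.526, θ₁=-0.713, ω₁=-2.096, θ₂=0.004, ω₂=3.304
apply F[17]=-20.000 → step 18: x=0.361, v=-0.789, θ₁=-0.755, ω₁=-2.078, θ₂=0.077, ω₂=3.973
apply F[18]=-20.000 → step 19: x=0.342, v=-1.059, θ₁=-0.796, ω₁=-2.025, θ₂=0.163, ω₂=4.664
apply F[19]=-20.000 → step 20: x=0.318, v=-1.335, θ₁=-0.836, ω₁=-1.926, θ₂=0.264, ω₂=5.377
apply F[20]=-20.000 → step 21: x=0.289, v=-1.611, θ₁=-0.873, ω₁=-1.766, θ₂=0.379, ω₂=6.117
apply F[21]=-20.000 → step 22: x=0.254, v=-1.880, θ₁=-0.906, ω₁=-1.537, θ₂=0.509, ω₂=6.897
apply F[22]=-20.000 → step 23: x=0.214, v=-2.133, θ₁=-0.933, ω₁=-1.225, θ₂=0.655, ω₂=7.734
apply F[23]=-20.000 → step 24: x=0.169, v=-2.357, θ₁=-0.954, ω₁=-0.825, θ₂=0.819, ω₂=8.650
apply F[24]=-20.000 → step 25: x=0.120, v=-2.534, θ₁=-0.966, ω₁=-0.332, θ₂=1.002, ω₂=9.664
apply F[25]=-20.000 → step 26: x=0.068, v=-2.642, θ₁=-0.967, ω₁=0.238, θ₂=1.206, ω₂=10.790
apply F[26]=-20.000 → step 27: x=0.015, v=-2.651, θ₁=-0.956, ω₁=0.833, θ₂=1.434, ω₂=12.011
apply F[27]=-20.000 → step 28: x=-0.037, v=-2.524, θ₁=-0.934, ω₁=1.331, θ₂=1.687, ω₂=13.245
apply F[28]=-20.000 → step 29: x=-0.085, v=-2.232, θ₁=-0.905, ω₁=1.512, θ₂=1.962, ω₂=14.276
apply F[29]=-20.000 → step 30: x=-0.126, v=-1.801, θ₁=-0.878, ω₁=1.109, θ₂=2.254, ω₂=14.730
apply F[30]=-20.000 → step 31: x=-0.157, v=-1.353, θ₁=-0.865, ω₁=0.053, θ₂=2.546, ω₂=14.307
apply F[31]=-20.000 → step 32: x=-0.181, v=-1.058, θ₁=-0.878, ω₁=-1.323, θ₂=2.821, ω₂=13.198
apply F[32]=-20.000 → step 33: x=-0.201, v=-0.988, θ₁=-0.917, ω₁=-2.597, θ₂=3.073, ω₂=11.940
apply F[33]=-20.000 → step 34: x=-0.221, v=-1.109, θ₁=-0.980, ω₁=-3.609, θ₂=3.300, ω₂=10.893
apply F[34]=-20.000 → step 35: x=-0.246, v=-1.367, θ₁=-1.060, ω₁=-4.392, θ₂=3.510, ω₂=10.158
apply F[35]=-20.000 → step 36: x=-0.277, v=-1.724, θ₁=-1.155, ω₁=-5.036, θ₂=3.709, ω₂=9.725
apply F[36]=-20.000 → step 37: x=-0.316, v=-2.166, θ₁=-1.261, ω₁=-5.622, θ₂=3.901, ω₂=9.564
apply F[37]=-20.000 → step 38: x=-0.364, v=-2.703, θ₁=-1.379, ω₁=-6.209, θ₂=4.093, ω₂=9.642
Max |angle| over trajectory = 4.093 rad = 234.5°.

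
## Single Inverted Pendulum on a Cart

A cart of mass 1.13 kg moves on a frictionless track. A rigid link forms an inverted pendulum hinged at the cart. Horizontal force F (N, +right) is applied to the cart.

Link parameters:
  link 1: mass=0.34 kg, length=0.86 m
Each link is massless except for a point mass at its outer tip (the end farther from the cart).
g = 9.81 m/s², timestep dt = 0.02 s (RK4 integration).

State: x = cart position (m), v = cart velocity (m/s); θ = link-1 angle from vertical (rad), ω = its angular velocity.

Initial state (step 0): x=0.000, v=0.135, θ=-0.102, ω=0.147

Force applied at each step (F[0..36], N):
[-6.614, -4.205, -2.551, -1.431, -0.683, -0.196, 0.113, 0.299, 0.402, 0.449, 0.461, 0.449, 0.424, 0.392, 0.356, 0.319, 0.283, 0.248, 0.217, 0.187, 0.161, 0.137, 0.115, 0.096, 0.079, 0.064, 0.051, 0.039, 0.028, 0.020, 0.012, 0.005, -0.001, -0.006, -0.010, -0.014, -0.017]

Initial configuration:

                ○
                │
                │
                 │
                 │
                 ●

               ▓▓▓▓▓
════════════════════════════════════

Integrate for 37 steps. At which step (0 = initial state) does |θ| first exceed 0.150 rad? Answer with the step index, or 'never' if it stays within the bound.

apply F[0]=-6.614 → step 1: x=0.002, v=0.024, θ=-0.098, ω=0.252
apply F[1]=-4.205 → step 2: x=0.001, v=-0.045, θ=-0.092, ω=0.310
apply F[2]=-2.551 → step 3: x=0.000, v=-0.084, θ=-0.086, ω=0.336
apply F[3]=-1.431 → step 4: x=-0.002, v=-0.105, θ=-0.079, ω=0.341
apply F[4]=-0.683 → step 5: x=-0.004, v=-0.113, θ=-0.072, ω=0.333
apply F[5]=-0.196 → step 6: x=-0.006, v=-0.112, θ=-0.066, ω=0.316
apply F[6]=+0.113 → step 7: x=-0.008, v=-0.106, θ=-0.060, ω=0.295
apply F[7]=+0.299 → step 8: x=-0.010, v=-0.098, θ=-0.054, ω=0.272
apply F[8]=+0.402 → step 9: x=-0.012, v=-0.088, θ=-0.049, ω=0.249
apply F[9]=+0.449 → step 10: x=-0.014, v=-0.077, θ=-0.044, ω=0.226
apply F[10]=+0.461 → step 11: x=-0.015, v=-0.066, θ=-0.040, ω=0.204
apply F[11]=+0.449 → step 12: x=-0.017, v=-0.056, θ=-0.036, ω=0.183
apply F[12]=+0.424 → step 13: x=-0.018, v=-0.047, θ=-0.033, ω=0.165
apply F[13]=+0.392 → step 14: x=-0.018, v=-0.038, θ=-0.029, ω=0.147
apply F[14]=+0.356 → step 15: x=-0.019, v=-0.030, θ=-0.027, ω=0.132
apply F[15]=+0.319 → step 16: x=-0.020, v=-0.023, θ=-0.024, ω=0.118
apply F[16]=+0.283 → step 17: x=-0.020, v=-0.016, θ=-0.022, ω=0.105
apply F[17]=+0.248 → step 18: x=-0.020, v=-0.011, θ=-0.020, ω=0.094
apply F[18]=+0.217 → step 19: x=-0.020, v=-0.006, θ=-0.018, ω=0.084
apply F[19]=+0.187 → step 20: x=-0.021, v=-0.002, θ=-0.017, ω=0.075
apply F[20]=+0.161 → step 21: x=-0.021, v=0.002, θ=-0.015, ω=0.067
apply F[21]=+0.137 → step 22: x=-0.020, v=0.006, θ=-0.014, ω=0.059
apply F[22]=+0.115 → step 23: x=-0.020, v=0.008, θ=-0.013, ω=0.053
apply F[23]=+0.096 → step 24: x=-0.020, v=0.011, θ=-0.012, ω=0.047
apply F[24]=+0.079 → step 25: x=-0.020, v=0.013, θ=-0.011, ω=0.042
apply F[25]=+0.064 → step 26: x=-0.020, v=0.015, θ=-0.010, ω=0.038
apply F[26]=+0.051 → step 27: x=-0.019, v=0.016, θ=-0.009, ω=0.034
apply F[27]=+0.039 → step 28: x=-0.019, v=0.017, θ=-0.009, ω=0.031
apply F[28]=+0.028 → step 29: x=-0.019, v=0.018, θ=-0.008, ω=0.028
apply F[29]=+0.020 → step 30: x=-0.018, v=0.019, θ=-0.008, ω=0.025
apply F[30]=+0.012 → step 31: x=-0.018, v=0.020, θ=-0.007, ω=0.022
apply F[31]=+0.005 → step 32: x=-0.017, v=0.020, θ=-0.007, ω=0.020
apply F[32]=-0.001 → step 33: x=-0.017, v=0.021, θ=-0.006, ω=0.018
apply F[33]=-0.006 → step 34: x=-0.017, v=0.021, θ=-0.006, ω=0.017
apply F[34]=-0.010 → step 35: x=-0.016, v=0.021, θ=-0.006, ω=0.015
apply F[35]=-0.014 → step 36: x=-0.016, v=0.021, θ=-0.005, ω=0.014
apply F[36]=-0.017 → step 37: x=-0.015, v=0.021, θ=-0.005, ω=0.012
max |θ| = 0.102 ≤ 0.150 over all 38 states.

Answer: never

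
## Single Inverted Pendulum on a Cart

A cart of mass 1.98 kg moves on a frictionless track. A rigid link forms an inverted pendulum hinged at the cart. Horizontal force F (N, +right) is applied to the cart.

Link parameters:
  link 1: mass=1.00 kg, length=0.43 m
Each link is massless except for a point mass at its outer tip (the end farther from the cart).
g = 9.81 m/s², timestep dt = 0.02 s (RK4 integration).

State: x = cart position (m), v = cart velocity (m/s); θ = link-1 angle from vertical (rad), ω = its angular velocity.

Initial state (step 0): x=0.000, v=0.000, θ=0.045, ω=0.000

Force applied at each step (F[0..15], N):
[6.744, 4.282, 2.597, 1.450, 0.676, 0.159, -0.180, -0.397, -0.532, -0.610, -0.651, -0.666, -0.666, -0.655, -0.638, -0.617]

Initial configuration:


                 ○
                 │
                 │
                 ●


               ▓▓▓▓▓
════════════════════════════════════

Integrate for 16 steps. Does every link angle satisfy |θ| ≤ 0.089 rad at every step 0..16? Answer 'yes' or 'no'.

Answer: yes

Derivation:
apply F[0]=+6.744 → step 1: x=0.001, v=0.064, θ=0.044, ω=-0.128
apply F[1]=+4.282 → step 2: x=0.002, v=0.103, θ=0.040, ω=-0.199
apply F[2]=+2.597 → step 3: x=0.005, v=0.125, θ=0.036, ω=-0.234
apply F[3]=+1.450 → step 4: x=0.007, v=0.136, θ=0.031, ω=-0.244
apply F[4]=+0.676 → step 5: x=0.010, v=0.140, θ=0.027, ω=-0.241
apply F[5]=+0.159 → step 6: x=0.013, v=0.140, θ=0.022, ω=-0.228
apply F[6]=-0.180 → step 7: x=0.016, v=0.136, θ=0.017, ω=-0.210
apply F[7]=-0.397 → step 8: x=0.018, v=0.130, θ=0.013, ω=-0.190
apply F[8]=-0.532 → step 9: x=0.021, v=0.124, θ=0.010, ω=-0.170
apply F[9]=-0.610 → step 10: x=0.023, v=0.117, θ=0.007, ω=-0.150
apply F[10]=-0.651 → step 11: x=0.025, v=0.110, θ=0.004, ω=-0.131
apply F[11]=-0.666 → step 12: x=0.028, v=0.103, θ=0.001, ω=-0.113
apply F[12]=-0.666 → step 13: x=0.029, v=0.096, θ=-0.001, ω=-0.097
apply F[13]=-0.655 → step 14: x=0.031, v=0.089, θ=-0.002, ω=-0.083
apply F[14]=-0.638 → step 15: x=0.033, v=0.083, θ=-0.004, ω=-0.070
apply F[15]=-0.617 → step 16: x=0.035, v=0.078, θ=-0.005, ω=-0.059
Max |angle| over trajectory = 0.045 rad; bound = 0.089 → within bound.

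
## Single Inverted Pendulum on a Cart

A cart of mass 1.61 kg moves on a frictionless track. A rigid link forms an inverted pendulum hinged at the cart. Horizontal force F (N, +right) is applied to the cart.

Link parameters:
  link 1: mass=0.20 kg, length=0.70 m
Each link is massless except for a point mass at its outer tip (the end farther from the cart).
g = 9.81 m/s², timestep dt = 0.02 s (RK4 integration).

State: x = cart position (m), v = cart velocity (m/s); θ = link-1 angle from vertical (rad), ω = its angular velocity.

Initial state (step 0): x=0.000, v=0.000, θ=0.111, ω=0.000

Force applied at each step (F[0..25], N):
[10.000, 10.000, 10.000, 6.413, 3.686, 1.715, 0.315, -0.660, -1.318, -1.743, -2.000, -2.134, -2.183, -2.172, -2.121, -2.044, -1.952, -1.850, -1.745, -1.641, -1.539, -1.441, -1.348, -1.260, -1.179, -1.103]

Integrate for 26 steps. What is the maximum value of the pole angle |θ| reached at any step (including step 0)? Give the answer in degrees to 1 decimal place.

apply F[0]=+10.000 → step 1: x=0.001, v=0.121, θ=0.110, ω=-0.141
apply F[1]=+10.000 → step 2: x=0.005, v=0.243, θ=0.105, ω=-0.284
apply F[2]=+10.000 → step 3: x=0.011, v=0.364, θ=0.098, ω=-0.428
apply F[3]=+6.413 → step 4: x=0.019, v=0.442, θ=0.089, ω=-0.512
apply F[4]=+3.686 → step 5: x=0.028, v=0.486, θ=0.078, ω=-0.551
apply F[5]=+1.715 → step 6: x=0.038, v=0.505, θ=0.067, ω=-0.558
apply F[6]=+0.315 → step 7: x=0.048, v=0.508, θ=0.056, ω=-0.545
apply F[7]=-0.660 → step 8: x=0.058, v=0.498, θ=0.045, ω=-0.517
apply F[8]=-1.318 → step 9: x=0.068, v=0.481, θ=0.036, ω=-0.481
apply F[9]=-1.743 → step 10: x=0.078, v=0.458, θ=0.026, ω=-0.440
apply F[10]=-2.000 → step 11: x=0.086, v=0.433, θ=0.018, ω=-0.398
apply F[11]=-2.134 → step 12: x=0.095, v=0.406, θ=0.010, ω=-0.355
apply F[12]=-2.183 → step 13: x=0.103, v=0.379, θ=0.004, ω=-0.315
apply F[13]=-2.172 → step 14: x=0.110, v=0.352, θ=-0.002, ω=-0.276
apply F[14]=-2.121 → step 15: x=0.117, v=0.326, θ=-0.007, ω=-0.240
apply F[15]=-2.044 → step 16: x=0.123, v=0.301, θ=-0.012, ω=-0.206
apply F[16]=-1.952 → step 17: x=0.129, v=0.277, θ=-0.016, ω=-0.176
apply F[17]=-1.850 → step 18: x=0.134, v=0.254, θ=-0.019, ω=-0.149
apply F[18]=-1.745 → step 19: x=0.139, v=0.233, θ=-0.022, ω=-0.124
apply F[19]=-1.641 → step 20: x=0.143, v=0.213, θ=-0.024, ω=-0.102
apply F[20]=-1.539 → step 21: x=0.148, v=0.195, θ=-0.026, ω=-0.083
apply F[21]=-1.441 → step 22: x=0.151, v=0.177, θ=-0.027, ω=-0.066
apply F[22]=-1.348 → step 23: x=0.155, v=0.161, θ=-0.028, ω=-0.050
apply F[23]=-1.260 → step 24: x=0.158, v=0.146, θ=-0.029, ω=-0.037
apply F[24]=-1.179 → step 25: x=0.160, v=0.132, θ=-0.030, ω=-0.025
apply F[25]=-1.103 → step 26: x=0.163, v=0.119, θ=-0.030, ω=-0.015
Max |angle| over trajectory = 0.111 rad = 6.4°.

Answer: 6.4°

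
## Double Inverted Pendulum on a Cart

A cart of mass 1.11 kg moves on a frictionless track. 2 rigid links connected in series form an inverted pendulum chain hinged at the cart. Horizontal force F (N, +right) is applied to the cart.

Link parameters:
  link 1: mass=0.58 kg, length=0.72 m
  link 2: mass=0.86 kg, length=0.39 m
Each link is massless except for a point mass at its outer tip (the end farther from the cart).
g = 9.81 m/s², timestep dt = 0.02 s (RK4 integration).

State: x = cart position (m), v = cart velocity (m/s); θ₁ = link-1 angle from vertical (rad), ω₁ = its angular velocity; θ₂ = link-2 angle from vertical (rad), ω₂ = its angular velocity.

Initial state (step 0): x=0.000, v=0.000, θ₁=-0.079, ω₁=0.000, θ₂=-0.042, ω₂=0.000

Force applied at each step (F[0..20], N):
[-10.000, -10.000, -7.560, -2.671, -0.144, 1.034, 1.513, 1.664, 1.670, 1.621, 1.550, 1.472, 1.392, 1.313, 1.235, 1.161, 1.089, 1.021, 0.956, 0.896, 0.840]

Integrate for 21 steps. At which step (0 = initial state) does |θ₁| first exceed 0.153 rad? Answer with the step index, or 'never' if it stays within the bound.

apply F[0]=-10.000 → step 1: x=-0.002, v=-0.159, θ₁=-0.077, ω₁=0.183, θ₂=-0.042, ω₂=0.048
apply F[1]=-10.000 → step 2: x=-0.006, v=-0.319, θ₁=-0.072, ω₁=0.371, θ₂=-0.040, ω₂=0.093
apply F[2]=-7.560 → step 3: x=-0.014, v=-0.438, θ₁=-0.063, ω₁=0.505, θ₂=-0.038, ω₂=0.129
apply F[3]=-2.671 → step 4: x=-0.023, v=-0.472, θ₁=-0.053, ω₁=0.527, θ₂=-0.035, ω₂=0.155
apply F[4]=-0.144 → step 5: x=-0.032, v=-0.462, θ₁=-0.042, ω₁=0.496, θ₂=-0.032, ω₂=0.172
apply F[5]=+1.034 → step 6: x=-0.041, v=-0.434, θ₁=-0.033, ω₁=0.444, θ₂=-0.028, ω₂=0.182
apply F[6]=+1.513 → step 7: x=-0.050, v=-0.400, θ₁=-0.025, ω₁=0.387, θ₂=-0.024, ω₂=0.185
apply F[7]=+1.664 → step 8: x=-0.057, v=-0.365, θ₁=-0.017, ω₁=0.333, θ₂=-0.021, ω₂=0.183
apply F[8]=+1.670 → step 9: x=-0.064, v=-0.331, θ₁=-0.011, ω₁=0.284, θ₂=-0.017, ω₂=0.177
apply F[9]=+1.621 → step 10: x=-0.071, v=-0.300, θ₁=-0.006, ω₁=0.241, θ₂=-0.014, ω₂=0.168
apply F[10]=+1.550 → step 11: x=-0.076, v=-0.271, θ₁=-0.002, ω₁=0.203, θ₂=-0.010, ω₂=0.158
apply F[11]=+1.472 → step 12: x=-0.081, v=-0.244, θ₁=0.002, ω₁=0.171, θ₂=-0.007, ω₂=0.147
apply F[12]=+1.392 → step 13: x=-0.086, v=-0.220, θ₁=0.005, ω₁=0.142, θ₂=-0.005, ω₂=0.135
apply F[13]=+1.313 → step 14: x=-0.090, v=-0.198, θ₁=0.008, ω₁=0.117, θ₂=-0.002, ω₂=0.122
apply F[14]=+1.235 → step 15: x=-0.094, v=-0.178, θ₁=0.010, ω₁=0.096, θ₂=0.000, ω₂=0.110
apply F[15]=+1.161 → step 16: x=-0.097, v=-0.160, θ₁=0.012, ω₁=0.077, θ₂=0.002, ω₂=0.098
apply F[16]=+1.089 → step 17: x=-0.100, v=-0.144, θ₁=0.013, ω₁=0.062, θ₂=0.004, ω₂=0.087
apply F[17]=+1.021 → step 18: x=-0.103, v=-0.129, θ₁=0.014, ω₁=0.048, θ₂=0.006, ω₂=0.076
apply F[18]=+0.956 → step 19: x=-0.106, v=-0.115, θ₁=0.015, ω₁=0.036, θ₂=0.007, ω₂=0.066
apply F[19]=+0.896 → step 20: x=-0.108, v=-0.103, θ₁=0.016, ω₁=0.027, θ₂=0.008, ω₂=0.057
apply F[20]=+0.840 → step 21: x=-0.110, v=-0.092, θ₁=0.016, ω₁=0.018, θ₂=0.010, ω₂=0.048
max |θ₁| = 0.079 ≤ 0.153 over all 22 states.

Answer: never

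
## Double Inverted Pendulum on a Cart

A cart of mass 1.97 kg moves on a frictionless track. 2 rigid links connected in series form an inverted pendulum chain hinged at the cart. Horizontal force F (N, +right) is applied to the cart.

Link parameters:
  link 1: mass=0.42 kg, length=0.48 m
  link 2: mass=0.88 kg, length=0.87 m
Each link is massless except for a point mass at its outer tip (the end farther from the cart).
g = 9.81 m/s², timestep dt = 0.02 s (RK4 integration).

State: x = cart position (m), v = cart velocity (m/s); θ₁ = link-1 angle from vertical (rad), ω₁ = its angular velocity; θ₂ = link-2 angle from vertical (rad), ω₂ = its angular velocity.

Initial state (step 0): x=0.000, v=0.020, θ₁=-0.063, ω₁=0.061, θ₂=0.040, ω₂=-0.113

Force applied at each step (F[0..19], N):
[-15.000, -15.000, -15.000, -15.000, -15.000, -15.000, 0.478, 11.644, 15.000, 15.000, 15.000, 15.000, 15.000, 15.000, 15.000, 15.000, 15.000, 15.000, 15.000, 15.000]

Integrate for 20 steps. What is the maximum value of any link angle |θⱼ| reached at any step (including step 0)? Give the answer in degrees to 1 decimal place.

apply F[0]=-15.000 → step 1: x=-0.001, v=-0.124, θ₁=-0.060, ω₁=0.248, θ₂=0.038, ω₂=-0.041
apply F[1]=-15.000 → step 2: x=-0.005, v=-0.269, θ₁=-0.053, ω₁=0.444, θ₂=0.038, ω₂=0.026
apply F[2]=-15.000 → step 3: x=-0.012, v=-0.415, θ₁=-0.042, ω₁=0.654, θ₂=0.039, ω₂=0.087
apply F[3]=-15.000 → step 4: x=-0.022, v=-0.563, θ₁=-0.027, ω₁=0.884, θ₂=0.042, ω₂=0.138
apply F[4]=-15.000 → step 5: x=-0.034, v=-0.713, θ₁=-0.007, ω₁=1.141, θ₂=0.045, ω₂=0.178
apply F[5]=-15.000 → step 6: x=-0.050, v=-0.866, θ₁=0.019, ω₁=1.430, θ₂=0.049, ω₂=0.205
apply F[6]=+0.478 → step 7: x=-0.067, v=-0.865, θ₁=0.048, ω₁=1.428, θ₂=0.053, ω₂=0.215
apply F[7]=+11.644 → step 8: x=-0.084, v=-0.754, θ₁=0.074, ω₁=1.228, θ₂=0.057, ω₂=0.211
apply F[8]=+15.000 → step 9: x=-0.097, v=-0.613, θ₁=0.096, ω₁=0.992, θ₂=0.061, ω₂=0.193
apply F[9]=+15.000 → step 10: x=-0.108, v=-0.475, θ₁=0.114, ω₁=0.786, θ₂=0.065, ω₂=0.163
apply F[10]=+15.000 → step 11: x=-0.116, v=-0.339, θ₁=0.128, ω₁=0.603, θ₂=0.068, ω₂=0.123
apply F[11]=+15.000 → step 12: x=-0.122, v=-0.205, θ₁=0.138, ω₁=0.439, θ₂=0.070, ω₂=0.075
apply F[12]=+15.000 → step 13: x=-0.124, v=-0.072, θ₁=0.146, ω₁=0.289, θ₂=0.071, ω₂=0.022
apply F[13]=+15.000 → step 14: x=-0.125, v=0.060, θ₁=0.150, ω₁=0.148, θ₂=0.071, ω₂=-0.036
apply F[14]=+15.000 → step 15: x=-0.122, v=0.191, θ₁=0.152, ω₁=0.013, θ₂=0.069, ω₂=-0.096
apply F[15]=+15.000 → step 16: x=-0.117, v=0.323, θ₁=0.150, ω₁=-0.120, θ₂=0.067, ω₂=-0.159
apply F[16]=+15.000 → step 17: x=-0.109, v=0.454, θ₁=0.147, ω₁=-0.255, θ₂=0.063, ω₂=-0.221
apply F[17]=+15.000 → step 18: x=-0.099, v=0.587, θ₁=0.140, ω₁=-0.394, θ₂=0.058, ω₂=-0.283
apply F[18]=+15.000 → step 19: x=-0.086, v=0.721, θ₁=0.131, ω₁=-0.543, θ₂=0.052, ω₂=-0.342
apply F[19]=+15.000 → step 20: x=-0.070, v=0.856, θ₁=0.118, ω₁=-0.704, θ₂=0.044, ω₂=-0.398
Max |angle| over trajectory = 0.152 rad = 8.7°.

Answer: 8.7°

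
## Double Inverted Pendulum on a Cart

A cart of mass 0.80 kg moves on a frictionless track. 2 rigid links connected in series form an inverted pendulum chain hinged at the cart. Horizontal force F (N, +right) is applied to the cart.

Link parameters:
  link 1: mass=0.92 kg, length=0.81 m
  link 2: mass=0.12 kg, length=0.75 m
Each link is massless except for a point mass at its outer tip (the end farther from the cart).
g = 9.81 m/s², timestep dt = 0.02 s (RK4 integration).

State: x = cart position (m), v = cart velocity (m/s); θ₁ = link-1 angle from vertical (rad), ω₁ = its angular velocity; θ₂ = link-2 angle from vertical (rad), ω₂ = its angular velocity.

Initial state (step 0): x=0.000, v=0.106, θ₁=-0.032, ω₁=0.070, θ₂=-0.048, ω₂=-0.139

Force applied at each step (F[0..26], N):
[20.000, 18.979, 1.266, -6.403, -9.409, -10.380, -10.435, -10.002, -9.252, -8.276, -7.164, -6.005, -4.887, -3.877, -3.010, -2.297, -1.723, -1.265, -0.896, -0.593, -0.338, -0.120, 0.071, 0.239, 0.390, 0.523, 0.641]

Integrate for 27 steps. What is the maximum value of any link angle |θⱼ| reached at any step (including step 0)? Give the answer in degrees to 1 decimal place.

apply F[0]=+20.000 → step 1: x=0.007, v=0.614, θ₁=-0.037, ω₁=-0.564, θ₂=-0.051, ω₂=-0.143
apply F[1]=+18.979 → step 2: x=0.024, v=1.098, θ₁=-0.054, ω₁=-1.171, θ₂=-0.054, ω₂=-0.145
apply F[2]=+1.266 → step 3: x=0.047, v=1.144, θ₁=-0.078, ω₁=-1.245, θ₂=-0.057, ω₂=-0.142
apply F[3]=-6.403 → step 4: x=0.068, v=1.005, θ₁=-0.102, ω₁=-1.097, θ₂=-0.059, ω₂=-0.133
apply F[4]=-9.409 → step 5: x=0.086, v=0.800, θ₁=-0.122, ω₁=-0.874, θ₂=-0.062, ω₂=-0.118
apply F[5]=-10.380 → step 6: x=0.100, v=0.576, θ₁=-0.137, ω₁=-0.633, θ₂=-0.064, ω₂=-0.096
apply F[6]=-10.435 → step 7: x=0.109, v=0.356, θ₁=-0.147, ω₁=-0.401, θ₂=-0.066, ω₂=-0.071
apply F[7]=-10.002 → step 8: x=0.114, v=0.149, θ₁=-0.153, ω₁=-0.188, θ₂=-0.067, ω₂=-0.042
apply F[8]=-9.252 → step 9: x=0.115, v=-0.038, θ₁=-0.155, ω₁=-0.000, θ₂=-0.067, ω₂=-0.013
apply F[9]=-8.276 → step 10: x=0.113, v=-0.201, θ₁=-0.153, ω₁=0.158, θ₂=-0.067, ω₂=0.015
apply F[10]=-7.164 → step 11: x=0.108, v=-0.338, θ₁=-0.149, ω₁=0.287, θ₂=-0.067, ω₂=0.042
apply F[11]=-6.005 → step 12: x=0.100, v=-0.449, θ₁=-0.142, ω₁=0.384, θ₂=-0.066, ω₂=0.067
apply F[12]=-4.887 → step 13: x=0.090, v=-0.535, θ₁=-0.134, ω₁=0.454, θ₂=-0.064, ω₂=0.089
apply F[13]=-3.877 → step 14: x=0.079, v=-0.599, θ₁=-0.124, ω₁=0.499, θ₂=-0.062, ω₂=0.109
apply F[14]=-3.010 → step 15: x=0.066, v=-0.644, θ₁=-0.114, ω₁=0.523, θ₂=-0.060, ω₂=0.126
apply F[15]=-2.297 → step 16: x=0.053, v=-0.674, θ₁=-0.103, ω₁=0.532, θ₂=-0.057, ω₂=0.141
apply F[16]=-1.723 → step 17: x=0.039, v=-0.693, θ₁=-0.093, ω₁=0.530, θ₂=-0.054, ω₂=0.153
apply F[17]=-1.265 → step 18: x=0.025, v=-0.703, θ₁=-0.082, ω₁=0.520, θ₂=-0.051, ω₂=0.163
apply F[18]=-0.896 → step 19: x=0.011, v=-0.706, θ₁=-0.072, ω₁=0.505, θ₂=-0.048, ω₂=0.171
apply F[19]=-0.593 → step 20: x=-0.003, v=-0.704, θ₁=-0.062, ω₁=0.485, θ₂=-0.044, ω₂=0.177
apply F[20]=-0.338 → step 21: x=-0.017, v=-0.698, θ₁=-0.053, ω₁=0.464, θ₂=-0.041, ω₂=0.181
apply F[21]=-0.120 → step 22: x=-0.031, v=-0.689, θ₁=-0.044, ω₁=0.441, θ₂=-0.037, ω₂=0.184
apply F[22]=+0.071 → step 23: x=-0.044, v=-0.677, θ₁=-0.035, ω₁=0.417, θ₂=-0.033, ω₂=0.185
apply F[23]=+0.239 → step 24: x=-0.058, v=-0.664, θ₁=-0.027, ω₁=0.393, θ₂=-0.030, ω₂=0.185
apply F[24]=+0.390 → step 25: x=-0.071, v=-0.648, θ₁=-0.019, ω₁=0.368, θ₂=-0.026, ω₂=0.184
apply F[25]=+0.523 → step 26: x=-0.084, v=-0.631, θ₁=-0.012, ω₁=0.343, θ₂=-0.022, ω₂=0.181
apply F[26]=+0.641 → step 27: x=-0.096, v=-0.613, θ₁=-0.006, ω₁=0.319, θ₂=-0.019, ω₂=0.178
Max |angle| over trajectory = 0.155 rad = 8.9°.

Answer: 8.9°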